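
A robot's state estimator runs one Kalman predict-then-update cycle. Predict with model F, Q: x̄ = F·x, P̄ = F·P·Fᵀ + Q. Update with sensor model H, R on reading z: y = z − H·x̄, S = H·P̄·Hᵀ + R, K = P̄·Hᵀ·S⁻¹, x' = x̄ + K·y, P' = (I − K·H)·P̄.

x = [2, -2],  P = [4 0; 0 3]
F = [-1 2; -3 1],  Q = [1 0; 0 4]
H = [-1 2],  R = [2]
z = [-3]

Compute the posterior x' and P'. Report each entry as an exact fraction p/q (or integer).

x' = [-83/17, -4]
P' = [1662/119 50/7; 50/7 29/7]

x̄ = F·x = [-6, -8]
P̄ = F·P·Fᵀ + Q = [17 18; 18 43]
y = z − H·x̄ = [7]
S = H·P̄·Hᵀ + R = [119]
K = P̄·Hᵀ·S⁻¹ = [19/119; 4/7]
x' = x̄ + K·y = [-83/17, -4]
P' = (I − K·H)·P̄ = [1662/119 50/7; 50/7 29/7]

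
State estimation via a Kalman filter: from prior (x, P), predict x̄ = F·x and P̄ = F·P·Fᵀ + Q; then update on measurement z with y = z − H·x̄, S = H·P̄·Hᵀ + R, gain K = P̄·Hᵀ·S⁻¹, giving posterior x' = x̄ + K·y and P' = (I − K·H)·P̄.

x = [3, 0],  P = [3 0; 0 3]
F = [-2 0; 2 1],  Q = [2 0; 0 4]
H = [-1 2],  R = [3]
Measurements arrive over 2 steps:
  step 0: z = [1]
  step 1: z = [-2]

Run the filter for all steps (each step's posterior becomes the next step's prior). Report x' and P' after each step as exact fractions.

step 0: x̄ = F·x = [-6, 6]
step 0: P̄ = F·P·Fᵀ + Q = [14 -12; -12 19]
step 0: y = z − H·x̄ = [-17]
step 0: S = H·P̄·Hᵀ + R = [141]
step 0: K = P̄·Hᵀ·S⁻¹ = [-38/141; 50/141]
step 0: x' = x̄ + K·y = [-200/141, -4/141]
step 0: P' = (I − K·H)·P̄ = [530/141 208/141; 208/141 179/141]
step 1: x̄ = F·x = [400/141, -404/141]
step 1: P̄ = F·P·Fᵀ + Q = [2402/141 -2536/141; -2536/141 3695/141]
step 1: y = z − H·x̄ = [926/141]
step 1: S = H·P̄·Hᵀ + R = [27749/141]
step 1: K = P̄·Hᵀ·S⁻¹ = [-7474/27749; 9926/27749]
step 1: x' = x̄ + K·y = [29636/27749, -14320/27749]
step 1: P' = (I − K·H)·P̄ = [76542/27749 27060/27749; 27060/27749 28419/27749]

step 0: x' = [-200/141, -4/141], P' = [530/141 208/141; 208/141 179/141]
step 1: x' = [29636/27749, -14320/27749], P' = [76542/27749 27060/27749; 27060/27749 28419/27749]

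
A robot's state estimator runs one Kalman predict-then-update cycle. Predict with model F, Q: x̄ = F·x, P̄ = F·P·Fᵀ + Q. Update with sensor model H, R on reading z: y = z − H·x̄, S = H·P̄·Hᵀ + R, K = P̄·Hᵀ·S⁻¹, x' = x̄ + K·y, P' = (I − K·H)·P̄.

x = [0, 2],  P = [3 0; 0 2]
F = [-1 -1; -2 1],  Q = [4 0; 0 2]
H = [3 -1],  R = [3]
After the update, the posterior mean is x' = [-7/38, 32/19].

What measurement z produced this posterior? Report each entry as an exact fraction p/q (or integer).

x̄ = F·x = [-2, 2]
P̄ = F·P·Fᵀ + Q = [9 4; 4 16]
S = H·P̄·Hᵀ + R = [76]
K = P̄·Hᵀ·S⁻¹ = [23/76; -1/19]
x' − x̄ = [69/38, -6/19] = K·y
y = (KᵀK)⁻¹·Kᵀ·(x' − x̄) = [6]
z = y + H·x̄ = [6] + [-8] = [-2]

z = [-2]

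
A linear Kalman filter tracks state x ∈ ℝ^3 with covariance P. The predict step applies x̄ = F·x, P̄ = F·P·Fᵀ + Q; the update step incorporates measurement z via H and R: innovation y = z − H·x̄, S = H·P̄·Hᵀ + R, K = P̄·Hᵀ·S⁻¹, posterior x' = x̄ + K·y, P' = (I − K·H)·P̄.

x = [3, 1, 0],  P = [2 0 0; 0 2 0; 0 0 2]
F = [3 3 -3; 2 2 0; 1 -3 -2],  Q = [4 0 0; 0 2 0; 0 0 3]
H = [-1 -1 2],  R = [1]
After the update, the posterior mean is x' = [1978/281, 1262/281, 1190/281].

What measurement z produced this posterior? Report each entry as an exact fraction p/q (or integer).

z = [-3]

x̄ = F·x = [12, 8, 0]
P̄ = F·P·Fᵀ + Q = [58 24 0; 24 18 -8; 0 -8 31]
S = H·P̄·Hᵀ + R = [281]
K = P̄·Hᵀ·S⁻¹ = [-82/281; -58/281; 70/281]
x' − x̄ = [-1394/281, -986/281, 1190/281] = K·y
y = (KᵀK)⁻¹·Kᵀ·(x' − x̄) = [17]
z = y + H·x̄ = [17] + [-20] = [-3]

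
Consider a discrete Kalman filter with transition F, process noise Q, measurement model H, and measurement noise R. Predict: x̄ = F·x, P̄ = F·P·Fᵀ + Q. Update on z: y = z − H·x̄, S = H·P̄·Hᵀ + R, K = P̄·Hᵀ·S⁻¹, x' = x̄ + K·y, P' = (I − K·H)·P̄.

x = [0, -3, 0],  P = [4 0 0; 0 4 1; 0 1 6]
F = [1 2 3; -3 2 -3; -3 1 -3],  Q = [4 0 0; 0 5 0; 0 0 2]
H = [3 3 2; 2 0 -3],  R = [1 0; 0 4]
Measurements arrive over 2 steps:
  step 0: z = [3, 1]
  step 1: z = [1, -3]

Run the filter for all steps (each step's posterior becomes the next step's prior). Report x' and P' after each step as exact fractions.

step 0: x̄ = F·x = [-6, -6, -3]
step 0: P̄ = F·P·Fᵀ + Q = [90 -50 -61; -50 99 89; -61 89 90]
step 0: y = z − H·x̄ = [45, 4]
step 0: S = H·P̄·Hᵀ + R = [1498 -796; -796 1906]
step 0: K = P̄·Hᵀ·S⁻¹ = [71284/555393 271091/1110786; 54553/370262 -48511/370262; 47788/555393 -94268/555393]
step 0: x' = x̄ + K·y = [417604/555393, 39269/370262, 107209/555393]
step 0: P' = (I − K·H)·P̄ = [1849843/1110786 -794501/370262 435887/555393; -794501/370262 561338/185131 -232493/185131; 435887/555393 -232493/185131 416282/555393]
step 1: x̄ = F·x = [857038/555393, -485544/185131, -1010357/370262]
step 1: P̄ = F·P·Fᵀ + Q = [6215311/1110786 -165923/370262 -110908/185131; -165923/370262 34733723/370262 13429300/185131; -110908/185131 13429300/185131 22697987/370262]
step 1: y = z − H·x̄ = [1795082/185131, -15853723/1110786]
step 1: S = H·P̄·Hᵀ + R = [369533222/185131 -182685579/185131; -182685579/185131 650135413/1110786]
step 1: K = P̄·Hᵀ·S⁻¹ = [23496748059/216076774040 22204939031/108038387020; 18447404629/108038387020 -4616688939/54019193510; 8562991669/108038387020 -9865685049/54019193510]
step 1: x' = x̄ + K·y = [-72577756403/216076774040, 27302014687/108038387020, 69834592287/108038387020]
step 1: P' = (I − K·H)·P̄ = [297559877423/216076774040 -191250507657/108038387020 69580040433/108038387020; -191250507657/108038387020 68548105289/27009596755 -57594583967/54019193510; 69580040433/108038387020 -57594583967/54019193510 36347593543/54019193510]

step 0: x' = [417604/555393, 39269/370262, 107209/555393], P' = [1849843/1110786 -794501/370262 435887/555393; -794501/370262 561338/185131 -232493/185131; 435887/555393 -232493/185131 416282/555393]
step 1: x' = [-72577756403/216076774040, 27302014687/108038387020, 69834592287/108038387020], P' = [297559877423/216076774040 -191250507657/108038387020 69580040433/108038387020; -191250507657/108038387020 68548105289/27009596755 -57594583967/54019193510; 69580040433/108038387020 -57594583967/54019193510 36347593543/54019193510]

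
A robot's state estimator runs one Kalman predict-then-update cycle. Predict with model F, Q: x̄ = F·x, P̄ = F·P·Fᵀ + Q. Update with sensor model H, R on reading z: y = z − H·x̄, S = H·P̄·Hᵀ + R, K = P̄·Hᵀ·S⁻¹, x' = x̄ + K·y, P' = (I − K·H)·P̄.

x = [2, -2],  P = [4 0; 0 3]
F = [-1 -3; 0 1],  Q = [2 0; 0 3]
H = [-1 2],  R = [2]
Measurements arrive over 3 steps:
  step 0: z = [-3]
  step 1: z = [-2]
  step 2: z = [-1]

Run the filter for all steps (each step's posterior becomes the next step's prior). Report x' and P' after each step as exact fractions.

step 0: x' = [25/19, -17/19], P' = [534/95 216/95; 216/95 129/95]
step 1: x' = [5100/7439, -4999/7439], P' = [46502/7439 18864/7439; 18864/7439 10863/7439]
step 2: x' = [204195/625741, -223229/625741], P' = [3979818/625741 1614672/625741; 1614672/625741 925149/625741]

step 0: x̄ = F·x = [4, -2]
step 0: P̄ = F·P·Fᵀ + Q = [33 -9; -9 6]
step 0: y = z − H·x̄ = [5]
step 0: S = H·P̄·Hᵀ + R = [95]
step 0: K = P̄·Hᵀ·S⁻¹ = [-51/95; 21/95]
step 0: x' = x̄ + K·y = [25/19, -17/19]
step 0: P' = (I − K·H)·P̄ = [534/95 216/95; 216/95 129/95]
step 1: x̄ = F·x = [26/19, -17/19]
step 1: P̄ = F·P·Fᵀ + Q = [3181/95 -603/95; -603/95 414/95]
step 1: y = z − H·x̄ = [22/19]
step 1: S = H·P̄·Hᵀ + R = [7439/95]
step 1: K = P̄·Hᵀ·S⁻¹ = [-4387/7439; 1431/7439]
step 1: x' = x̄ + K·y = [5100/7439, -4999/7439]
step 1: P' = (I − K·H)·P̄ = [46502/7439 18864/7439; 18864/7439 10863/7439]
step 2: x̄ = F·x = [9897/7439, -4999/7439]
step 2: P̄ = F·P·Fᵀ + Q = [272331/7439 -51453/7439; -51453/7439 33180/7439]
step 2: y = z − H·x̄ = [72/43]
step 2: S = H·P̄·Hᵀ + R = [3617/43]
step 2: K = P̄·Hᵀ·S⁻¹ = [-2169/3617; 681/3617]
step 2: x' = x̄ + K·y = [204195/625741, -223229/625741]
step 2: P' = (I − K·H)·P̄ = [3979818/625741 1614672/625741; 1614672/625741 925149/625741]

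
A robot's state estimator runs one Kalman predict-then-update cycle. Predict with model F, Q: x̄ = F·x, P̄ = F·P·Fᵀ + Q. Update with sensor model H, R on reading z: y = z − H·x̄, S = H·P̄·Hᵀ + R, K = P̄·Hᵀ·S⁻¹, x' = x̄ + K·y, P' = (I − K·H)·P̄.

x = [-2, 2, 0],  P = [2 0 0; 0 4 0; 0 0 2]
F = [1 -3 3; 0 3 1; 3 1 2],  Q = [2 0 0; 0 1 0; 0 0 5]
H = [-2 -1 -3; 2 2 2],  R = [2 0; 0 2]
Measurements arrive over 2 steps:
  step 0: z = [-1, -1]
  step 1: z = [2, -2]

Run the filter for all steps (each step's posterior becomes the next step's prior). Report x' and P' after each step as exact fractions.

step 0: x' = [2480/2199, -3213/2932, -2105/8796], P' = [63406/2199 -11820/733 -29404/2199; -11820/733 30329/2932 19875/2932; -29404/2199 19875/2932 59131/8796]
step 1: x' = [11873243/39391881, -63816086/118175643, -82026092/118175643], P' = [175234110/13130627 -263936452/39391881 -256459708/39391881; -263936452/39391881 576663277/118175643 288882733/118175643; -256459708/39391881 288882733/118175643 446161027/118175643]

step 0: x̄ = F·x = [-8, 6, -4]
step 0: P̄ = F·P·Fᵀ + Q = [58 -30 6; -30 39 16; 6 16 35]
step 0: y = z − H·x̄ = [-23, 11]
step 0: S = H·P̄·Hᵀ + R = [636 -528; -528 466]
step 0: K = P̄·Hᵀ·S⁻¹ = [-1570/2199 -486/733; 2303/2932 731/733; -893/8796 95/733]
step 0: x' = x̄ + K·y = [2480/2199, -3213/2932, -2105/8796]
step 0: P' = (I − K·H)·P̄ = [63406/2199 -11820/733 -29404/2199; -11820/733 30329/2932 19875/2932; -29404/2199 19875/2932 59131/8796]
step 1: x̄ = F·x = [16261/4398, -15511/4398, 15911/8796]
step 1: P̄ = F·P·Fᵀ + Q = [173593/2199 -206719/2199 252383/4398; -206719/2199 311140/2199 -410405/4398; 252383/4398 -410405/4398 630175/8796]
step 1: y = z − H·x̄ = [99347/8796, -26207/4398]
step 1: S = H·P̄·Hᵀ + R = [7536043/8796 -1283791/4398; -1283791/4398 287665/2199]
step 1: K = P̄·Hᵀ·S⁻¹ = [-9044542/39391881 5306170/39391881; 70153618/118175643 73736654/118175643; -44303783/118175643 -34335364/118175643]
step 1: x' = x̄ + K·y = [11873243/39391881, -63816086/118175643, -82026092/118175643]
step 1: P' = (I − K·H)·P̄ = [175234110/13130627 -263936452/39391881 -256459708/39391881; -263936452/39391881 576663277/118175643 288882733/118175643; -256459708/39391881 288882733/118175643 446161027/118175643]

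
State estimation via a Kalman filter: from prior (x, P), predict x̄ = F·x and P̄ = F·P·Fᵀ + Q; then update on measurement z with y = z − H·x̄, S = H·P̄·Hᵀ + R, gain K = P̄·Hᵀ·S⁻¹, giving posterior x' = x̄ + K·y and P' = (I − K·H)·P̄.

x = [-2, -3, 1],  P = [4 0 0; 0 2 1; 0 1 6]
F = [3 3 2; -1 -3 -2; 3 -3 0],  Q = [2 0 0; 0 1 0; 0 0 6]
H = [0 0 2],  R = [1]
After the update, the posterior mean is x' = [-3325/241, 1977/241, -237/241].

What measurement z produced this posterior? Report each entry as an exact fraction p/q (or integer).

z = [-2]

x̄ = F·x = [-13, 9, 3]
P̄ = F·P·Fᵀ + Q = [92 -66 12; -66 59 12; 12 12 60]
S = H·P̄·Hᵀ + R = [241]
K = P̄·Hᵀ·S⁻¹ = [24/241; 24/241; 120/241]
x' − x̄ = [-192/241, -192/241, -960/241] = K·y
y = (KᵀK)⁻¹·Kᵀ·(x' − x̄) = [-8]
z = y + H·x̄ = [-8] + [6] = [-2]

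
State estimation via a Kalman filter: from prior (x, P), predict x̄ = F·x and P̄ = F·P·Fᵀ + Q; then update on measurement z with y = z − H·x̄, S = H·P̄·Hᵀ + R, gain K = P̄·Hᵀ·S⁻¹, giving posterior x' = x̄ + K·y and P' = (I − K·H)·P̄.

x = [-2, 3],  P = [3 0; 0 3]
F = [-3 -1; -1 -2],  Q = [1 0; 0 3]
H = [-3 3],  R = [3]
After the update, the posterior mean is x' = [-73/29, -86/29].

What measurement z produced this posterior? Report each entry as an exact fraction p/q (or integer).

z = [-1]

x̄ = F·x = [3, -4]
P̄ = F·P·Fᵀ + Q = [31 15; 15 18]
S = H·P̄·Hᵀ + R = [174]
K = P̄·Hᵀ·S⁻¹ = [-8/29; 3/58]
x' − x̄ = [-160/29, 30/29] = K·y
y = (KᵀK)⁻¹·Kᵀ·(x' − x̄) = [20]
z = y + H·x̄ = [20] + [-21] = [-1]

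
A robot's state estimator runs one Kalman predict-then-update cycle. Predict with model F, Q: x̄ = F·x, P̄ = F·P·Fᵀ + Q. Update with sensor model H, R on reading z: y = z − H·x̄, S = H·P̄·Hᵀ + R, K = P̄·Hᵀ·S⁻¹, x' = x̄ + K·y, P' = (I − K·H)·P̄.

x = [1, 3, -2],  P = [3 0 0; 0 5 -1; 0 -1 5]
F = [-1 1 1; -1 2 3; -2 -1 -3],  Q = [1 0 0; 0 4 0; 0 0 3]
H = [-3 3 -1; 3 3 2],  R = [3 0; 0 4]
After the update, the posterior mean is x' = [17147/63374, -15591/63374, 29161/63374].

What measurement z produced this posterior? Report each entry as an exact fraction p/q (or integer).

x̄ = F·x = [0, -1, 1]
P̄ = F·P·Fᵀ + Q = [12 23 -10; 23 60 -40; -10 -40 59]
S = H·P̄·Hᵀ + R = [476 284; 284 702]
K = P̄·Hᵀ·S⁻¹ = [3023/126748 3531/31687; 29003/126748 4695/31687; -47755/126748 6771/63374]
x' − x̄ = [17147/63374, 47783/63374, -34213/63374] = K·y
y = (KᵀK)⁻¹·Kᵀ·(x' − x̄) = [2, 2]
z = y + H·x̄ = [2, 2] + [-4, -1] = [-2, 1]

z = [-2, 1]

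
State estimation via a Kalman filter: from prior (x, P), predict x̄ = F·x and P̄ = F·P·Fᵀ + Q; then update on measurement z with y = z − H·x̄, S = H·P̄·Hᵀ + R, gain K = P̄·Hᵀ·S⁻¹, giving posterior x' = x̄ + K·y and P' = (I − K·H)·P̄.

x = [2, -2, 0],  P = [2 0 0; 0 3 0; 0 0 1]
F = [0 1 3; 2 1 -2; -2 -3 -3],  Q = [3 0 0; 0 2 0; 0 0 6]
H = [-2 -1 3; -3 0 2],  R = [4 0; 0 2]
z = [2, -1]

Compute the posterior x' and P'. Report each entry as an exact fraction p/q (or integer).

x̄ = F·x = [-2, 2, 2]
P̄ = F·P·Fᵀ + Q = [15 -3 -18; -3 17 -11; -18 -11 50]
y = z − H·x̄ = [-6, -11]
S = H·P̄·Hᵀ + R = [801 637; 637 553]
K = P̄·Hᵀ·S⁻¹ = [243/1328 -3321/9296; -2293/5312 17615/37184; 1549/5312 -305/5312]
x' = x̄ + K·y = [7733/9296, -23091/37184, 4685/5312]
P' = (I − K·H)·P̄ = [2055/2324 3783/9296 1287/1328; 3783/9296 154879/37184 5759/5312; 1287/1328 5759/5312 7417/5312]

x' = [7733/9296, -23091/37184, 4685/5312]
P' = [2055/2324 3783/9296 1287/1328; 3783/9296 154879/37184 5759/5312; 1287/1328 5759/5312 7417/5312]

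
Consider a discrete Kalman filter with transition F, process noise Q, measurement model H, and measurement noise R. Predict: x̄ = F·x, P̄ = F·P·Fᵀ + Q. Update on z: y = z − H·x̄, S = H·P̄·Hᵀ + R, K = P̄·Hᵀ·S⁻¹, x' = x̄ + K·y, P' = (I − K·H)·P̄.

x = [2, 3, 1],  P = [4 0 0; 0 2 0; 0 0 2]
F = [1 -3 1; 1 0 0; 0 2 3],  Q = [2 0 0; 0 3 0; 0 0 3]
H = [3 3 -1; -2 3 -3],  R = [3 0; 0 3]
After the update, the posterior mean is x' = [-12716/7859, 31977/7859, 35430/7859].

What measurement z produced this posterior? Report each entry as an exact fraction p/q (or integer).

z = [3, 2]

x̄ = F·x = [-6, 2, 9]
P̄ = F·P·Fᵀ + Q = [26 4 -6; 4 7 0; -6 0 29]
S = H·P̄·Hᵀ + R = [437 48; 48 311]
K = P̄·Hᵀ·S⁻¹ = [30912/133603 -14222/133603; 567/7859 241/7859; -11017/133603 -30519/133603]
x' − x̄ = [34438/7859, 16259/7859, -35301/7859] = K·y
y = (KᵀK)⁻¹·Kᵀ·(x' − x̄) = [24, 11]
z = y + H·x̄ = [24, 11] + [-21, -9] = [3, 2]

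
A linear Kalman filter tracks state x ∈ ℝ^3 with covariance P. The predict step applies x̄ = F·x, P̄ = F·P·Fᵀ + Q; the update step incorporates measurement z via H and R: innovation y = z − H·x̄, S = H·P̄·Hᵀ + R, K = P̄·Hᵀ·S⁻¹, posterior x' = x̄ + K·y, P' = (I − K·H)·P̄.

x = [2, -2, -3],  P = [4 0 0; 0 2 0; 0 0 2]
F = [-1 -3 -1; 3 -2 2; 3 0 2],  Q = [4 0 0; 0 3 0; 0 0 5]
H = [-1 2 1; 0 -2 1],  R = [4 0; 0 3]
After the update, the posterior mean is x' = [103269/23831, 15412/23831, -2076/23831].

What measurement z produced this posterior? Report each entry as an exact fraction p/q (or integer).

x̄ = F·x = [7, 4, 0]
P̄ = F·P·Fᵀ + Q = [28 -4 -16; -4 55 44; -16 44 49]
S = H·P̄·Hᵀ + R = [525 -163; -163 96]
K = P̄·Hᵀ·S⁻¹ = [-6296/23831 -12676/23831; 4410/23831 -8896/23831; 8331/23831 4464/23831]
x' − x̄ = [-63548/23831, -79912/23831, -2076/23831] = K·y
y = (KᵀK)⁻¹·Kᵀ·(x' − x̄) = [-4, 7]
z = y + H·x̄ = [-4, 7] + [1, -8] = [-3, -1]

z = [-3, -1]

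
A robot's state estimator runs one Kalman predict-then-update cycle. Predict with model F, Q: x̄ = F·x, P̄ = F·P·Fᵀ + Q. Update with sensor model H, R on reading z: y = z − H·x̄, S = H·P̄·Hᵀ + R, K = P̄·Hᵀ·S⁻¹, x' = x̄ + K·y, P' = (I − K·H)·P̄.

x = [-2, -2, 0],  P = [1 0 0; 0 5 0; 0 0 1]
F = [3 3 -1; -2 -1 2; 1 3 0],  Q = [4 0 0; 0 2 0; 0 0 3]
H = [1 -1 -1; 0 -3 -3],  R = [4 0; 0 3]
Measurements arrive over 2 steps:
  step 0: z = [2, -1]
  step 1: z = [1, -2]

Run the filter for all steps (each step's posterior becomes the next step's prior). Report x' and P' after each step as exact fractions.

step 0: x' = [4287/3838, -1601/3838, 1360/1919], P' = [15121/3838 -7955/3838 4600/1919; -7955/3838 15663/3838 -7927/1919; 4600/1919 -7927/1919 8655/1919]
step 1: x' = [9774746/6174775, -1816264/6174775, 5643891/6174775], P' = [24607644/6174775 -15888546/6174775 17682374/6174775; -15888546/6174775 38133514/6174775 -38922216/6174775; 17682374/6174775 -38922216/6174775 41677854/6174775]

step 0: x̄ = F·x = [-12, 6, -8]
step 0: P̄ = F·P·Fᵀ + Q = [59 -23 48; -23 15 -17; 48 -17 49]
step 0: y = z − H·x̄ = [12, -7]
step 0: S = H·P̄·Hᵀ + R = [43 15; 15 273]
step 0: K = P̄·Hᵀ·S⁻¹ = [3469/3838 -1245/3838; -1941/3838 191/3838; 968/1919 -728/1919]
step 0: x' = x̄ + K·y = [4287/3838, -1601/3838, 1360/1919]
step 0: P' = (I − K·H)·P̄ = [15121/3838 -7955/3838 4600/1919; -7955/3838 15663/3838 -7927/1919; 4600/1919 -7927/1919 8655/1919]
step 1: x̄ = F·x = [2669/1919, -1533/3838, -258/1919]
step 1: P̄ = F·P·Fᵀ + Q = [103226/1919 -69059/1919 64616/1919; -69059/1919 111059/3838 -49135/1919; 64616/1919 -49135/1919 59936/1919]
step 1: y = z − H·x̄ = [-3549/3838, -13823/3838]
step 1: S = H·P̄·Hᵀ + R = [273967/3838 129831/3838; 129831/3838 321033/3838]
step 1: K = P̄·Hᵀ·S⁻¹ = [5703454/6174775 -1793828/6174775; -3774961/6174775 788702/6174775; 3731684/6174775 -2755638/6174775]
step 1: x' = x̄ + K·y = [9774746/6174775, -1816264/6174775, 5643891/6174775]
step 1: P' = (I − K·H)·P̄ = [24607644/6174775 -15888546/6174775 17682374/6174775; -15888546/6174775 38133514/6174775 -38922216/6174775; 17682374/6174775 -38922216/6174775 41677854/6174775]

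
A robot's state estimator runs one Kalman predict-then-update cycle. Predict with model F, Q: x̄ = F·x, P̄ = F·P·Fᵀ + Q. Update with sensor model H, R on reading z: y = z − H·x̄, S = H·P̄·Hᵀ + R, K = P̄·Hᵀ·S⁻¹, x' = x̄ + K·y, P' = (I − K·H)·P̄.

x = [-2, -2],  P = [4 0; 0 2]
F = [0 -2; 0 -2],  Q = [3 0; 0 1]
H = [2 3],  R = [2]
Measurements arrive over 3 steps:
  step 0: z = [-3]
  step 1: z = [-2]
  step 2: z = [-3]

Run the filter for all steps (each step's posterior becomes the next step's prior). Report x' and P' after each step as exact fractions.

step 0: x' = [-166/223, -97/223], P' = [337/223 -194/223; -194/223 158/223]
step 1: x' = [-10354/20929, -6106/20929], P' = [31375/20929 -17918/20929; -17918/20929 14498/20929]
step 2: x' = [-190298/275881, -960545/1931167], P' = [413479/275881 -236078/275881; -236078/275881 1336862/1931167]

step 0: x̄ = F·x = [4, 4]
step 0: P̄ = F·P·Fᵀ + Q = [11 8; 8 9]
step 0: y = z − H·x̄ = [-23]
step 0: S = H·P̄·Hᵀ + R = [223]
step 0: K = P̄·Hᵀ·S⁻¹ = [46/223; 43/223]
step 0: x' = x̄ + K·y = [-166/223, -97/223]
step 0: P' = (I − K·H)·P̄ = [337/223 -194/223; -194/223 158/223]
step 1: x̄ = F·x = [194/223, 194/223]
step 1: P̄ = F·P·Fᵀ + Q = [1301/223 632/223; 632/223 855/223]
step 1: y = z − H·x̄ = [-1416/223]
step 1: S = H·P̄·Hᵀ + R = [20929/223]
step 1: K = P̄·Hᵀ·S⁻¹ = [4498/20929; 3829/20929]
step 1: x' = x̄ + K·y = [-10354/20929, -6106/20929]
step 1: P' = (I − K·H)·P̄ = [31375/20929 -17918/20929; -17918/20929 14498/20929]
step 2: x̄ = F·x = [12212/20929, 12212/20929]
step 2: P̄ = F·P·Fᵀ + Q = [120779/20929 57992/20929; 57992/20929 78921/20929]
step 2: y = z − H·x̄ = [-123847/20929]
step 2: S = H·P̄·Hᵀ + R = [1931167/20929]
step 2: K = P̄·Hᵀ·S⁻¹ = [59362/275881; 352747/1931167]
step 2: x' = x̄ + K·y = [-190298/275881, -960545/1931167]
step 2: P' = (I − K·H)·P̄ = [413479/275881 -236078/275881; -236078/275881 1336862/1931167]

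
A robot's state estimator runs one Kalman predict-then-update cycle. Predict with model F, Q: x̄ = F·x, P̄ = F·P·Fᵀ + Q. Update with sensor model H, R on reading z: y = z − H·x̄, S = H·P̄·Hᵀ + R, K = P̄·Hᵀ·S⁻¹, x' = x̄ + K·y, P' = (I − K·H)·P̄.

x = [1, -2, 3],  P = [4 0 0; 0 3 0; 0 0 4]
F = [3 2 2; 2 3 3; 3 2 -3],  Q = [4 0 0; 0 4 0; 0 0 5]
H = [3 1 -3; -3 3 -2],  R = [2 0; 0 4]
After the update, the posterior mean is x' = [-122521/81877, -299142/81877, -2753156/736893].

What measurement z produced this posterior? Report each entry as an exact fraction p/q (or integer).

x̄ = F·x = [5, 5, -10]
P̄ = F·P·Fᵀ + Q = [68 66 24; 66 83 6; 24 6 89]
S = H·P̄·Hᵀ + R = [1426 573; 573 747]
K = P̄·Hᵀ·S⁻¹ = [19872/81877 -21162/81877; 19346/81877 -10565/81877; -2749/245631 -222535/736893]
x' − x̄ = [-531906/81877, -708527/81877, 4615774/736893] = K·y
y = (KᵀK)⁻¹·Kᵀ·(x' − x̄) = [-47, -19]
z = y + H·x̄ = [-47, -19] + [50, 20] = [3, 1]

z = [3, 1]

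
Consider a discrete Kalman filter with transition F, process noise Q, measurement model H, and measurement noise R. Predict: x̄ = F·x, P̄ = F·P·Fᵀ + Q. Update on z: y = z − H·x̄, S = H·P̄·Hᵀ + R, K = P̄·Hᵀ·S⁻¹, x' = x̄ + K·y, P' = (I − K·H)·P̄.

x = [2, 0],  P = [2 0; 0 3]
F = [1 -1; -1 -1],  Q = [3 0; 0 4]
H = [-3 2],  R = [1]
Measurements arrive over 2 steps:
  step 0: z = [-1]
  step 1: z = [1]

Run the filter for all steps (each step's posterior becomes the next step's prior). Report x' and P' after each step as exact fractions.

step 0: x̄ = F·x = [2, -2]
step 0: P̄ = F·P·Fᵀ + Q = [8 1; 1 9]
step 0: y = z − H·x̄ = [9]
step 0: S = H·P̄·Hᵀ + R = [97]
step 0: K = P̄·Hᵀ·S⁻¹ = [-22/97; 15/97]
step 0: x' = x̄ + K·y = [-4/97, -59/97]
step 0: P' = (I − K·H)·P̄ = [292/97 427/97; 427/97 648/97]
step 1: x̄ = F·x = [55/97, 63/97]
step 1: P̄ = F·P·Fᵀ + Q = [377/97 356/97; 356/97 2182/97]
step 1: y = z − H·x̄ = [136/97]
step 1: S = H·P̄·Hᵀ + R = [7946/97]
step 1: K = P̄·Hᵀ·S⁻¹ = [-419/7946; 1648/3973]
step 1: x' = x̄ + K·y = [1959/3973, 4891/3973]
step 1: P' = (I − K·H)·P̄ = [29073/7946 21700/3973; 21700/3973 33374/3973]

step 0: x' = [-4/97, -59/97], P' = [292/97 427/97; 427/97 648/97]
step 1: x' = [1959/3973, 4891/3973], P' = [29073/7946 21700/3973; 21700/3973 33374/3973]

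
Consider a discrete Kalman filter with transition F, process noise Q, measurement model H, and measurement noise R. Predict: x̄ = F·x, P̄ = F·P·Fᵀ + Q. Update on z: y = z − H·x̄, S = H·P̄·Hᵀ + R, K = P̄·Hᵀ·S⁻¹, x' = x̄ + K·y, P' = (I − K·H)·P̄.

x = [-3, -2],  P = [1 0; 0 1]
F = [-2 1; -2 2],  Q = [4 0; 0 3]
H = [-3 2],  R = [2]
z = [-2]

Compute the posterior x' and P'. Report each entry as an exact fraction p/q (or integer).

x̄ = F·x = [4, 2]
P̄ = F·P·Fᵀ + Q = [9 6; 6 11]
y = z − H·x̄ = [6]
S = H·P̄·Hᵀ + R = [55]
K = P̄·Hᵀ·S⁻¹ = [-3/11; 4/55]
x' = x̄ + K·y = [26/11, 134/55]
P' = (I − K·H)·P̄ = [54/11 78/11; 78/11 589/55]

x' = [26/11, 134/55]
P' = [54/11 78/11; 78/11 589/55]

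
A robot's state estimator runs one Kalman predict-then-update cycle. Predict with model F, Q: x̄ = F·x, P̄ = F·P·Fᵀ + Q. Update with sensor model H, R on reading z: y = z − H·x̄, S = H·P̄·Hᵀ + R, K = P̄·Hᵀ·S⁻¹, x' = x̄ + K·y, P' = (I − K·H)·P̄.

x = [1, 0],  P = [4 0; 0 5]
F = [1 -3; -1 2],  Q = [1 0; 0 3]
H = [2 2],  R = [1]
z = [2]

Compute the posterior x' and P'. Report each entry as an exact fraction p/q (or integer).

x' = [101/37, -65/37]
P' = [826/37 -810/37; -810/37 803/37]

x̄ = F·x = [1, -1]
P̄ = F·P·Fᵀ + Q = [50 -34; -34 27]
y = z − H·x̄ = [2]
S = H·P̄·Hᵀ + R = [37]
K = P̄·Hᵀ·S⁻¹ = [32/37; -14/37]
x' = x̄ + K·y = [101/37, -65/37]
P' = (I − K·H)·P̄ = [826/37 -810/37; -810/37 803/37]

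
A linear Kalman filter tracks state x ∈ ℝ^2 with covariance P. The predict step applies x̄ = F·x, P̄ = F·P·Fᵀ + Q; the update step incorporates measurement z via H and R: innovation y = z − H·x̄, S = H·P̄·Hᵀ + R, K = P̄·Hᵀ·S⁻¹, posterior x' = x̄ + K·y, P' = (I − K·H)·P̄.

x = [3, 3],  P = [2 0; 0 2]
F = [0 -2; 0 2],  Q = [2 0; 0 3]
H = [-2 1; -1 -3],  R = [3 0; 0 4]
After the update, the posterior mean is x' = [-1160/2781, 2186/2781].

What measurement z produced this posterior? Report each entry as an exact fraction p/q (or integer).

z = [1, -2]

x̄ = F·x = [-6, 6]
P̄ = F·P·Fᵀ + Q = [10 -8; -8 11]
S = H·P̄·Hᵀ + R = [86 -53; -53 65]
K = P̄·Hᵀ·S⁻¹ = [-1078/2781 -280/2781; 430/2781 -719/2781]
x' − x̄ = [15526/2781, -14500/2781] = K·y
y = (KᵀK)⁻¹·Kᵀ·(x' − x̄) = [-17, 10]
z = y + H·x̄ = [-17, 10] + [18, -12] = [1, -2]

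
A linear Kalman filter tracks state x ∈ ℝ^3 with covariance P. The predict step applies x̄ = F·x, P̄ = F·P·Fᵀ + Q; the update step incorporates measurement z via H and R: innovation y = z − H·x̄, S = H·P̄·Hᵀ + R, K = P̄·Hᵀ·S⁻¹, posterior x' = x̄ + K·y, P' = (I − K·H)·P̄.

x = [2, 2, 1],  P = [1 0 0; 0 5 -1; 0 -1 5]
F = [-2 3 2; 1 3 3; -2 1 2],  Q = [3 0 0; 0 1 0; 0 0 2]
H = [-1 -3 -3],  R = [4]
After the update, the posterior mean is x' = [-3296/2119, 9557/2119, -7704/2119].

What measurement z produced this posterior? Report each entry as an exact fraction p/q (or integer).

z = [-1]

x̄ = F·x = [4, 11, 0]
P̄ = F·P·Fᵀ + Q = [60 58 31; 58 74 34; 31 34 27]
S = H·P̄·Hᵀ + R = [2119]
K = P̄·Hᵀ·S⁻¹ = [-327/2119; -382/2119; -214/2119]
x' − x̄ = [-11772/2119, -13752/2119, -7704/2119] = K·y
y = (KᵀK)⁻¹·Kᵀ·(x' − x̄) = [36]
z = y + H·x̄ = [36] + [-37] = [-1]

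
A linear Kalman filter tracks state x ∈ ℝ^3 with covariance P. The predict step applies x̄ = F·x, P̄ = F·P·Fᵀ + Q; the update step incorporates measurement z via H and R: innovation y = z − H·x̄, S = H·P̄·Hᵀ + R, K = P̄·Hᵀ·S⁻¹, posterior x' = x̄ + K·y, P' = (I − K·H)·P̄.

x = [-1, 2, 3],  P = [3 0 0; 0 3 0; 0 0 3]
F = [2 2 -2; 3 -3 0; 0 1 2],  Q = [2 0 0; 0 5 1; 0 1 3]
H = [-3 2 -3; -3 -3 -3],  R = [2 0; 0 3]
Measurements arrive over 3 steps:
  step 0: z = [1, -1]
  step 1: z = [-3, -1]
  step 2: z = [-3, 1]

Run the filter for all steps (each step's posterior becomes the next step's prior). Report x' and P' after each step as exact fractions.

step 0: x̄ = F·x = [-4, -9, 8]
step 0: P̄ = F·P·Fᵀ + Q = [38 0 -6; 0 59 -8; -6 -8 18]
step 0: y = z − H·x̄ = [31, -16]
step 0: S = H·P̄·Hᵀ + R = [730 18; 18 786]
step 0: K = P̄·Hᵀ·S⁻¹ = [-1536/11947 -1424/11947; 19061/95576 -19041/95576; -847/11947 -163/11947]
step 0: x' = x̄ + K·y = [-72620/11947, 35363/95576, 71927/11947]
step 0: P' = (I − K·H)·P̄ = [169826/11947 240/11947 -168642/11947; 240/11947 19049/95576 -241/11947; -168642/11947 -241/11947 169046/11947]
step 1: x̄ = F·x = [-1121013/47788, -1848969/95576, 1186195/95576]
step 1: P̄ = F·P·Fᵀ + Q = [5483781/23894 8060301/47788 -5383967/47788; 8060301/47788 12842233/95576 -8039059/95576; -5383967/47788 -8039059/95576 5707537/95576]
step 1: y = z − H·x̄ = [243717/95576, -1101247/11947]
step 1: S = H·P̄·Hᵀ + R = [9542705/95576 269046/11947; 269046/11947 39536967/11947]
step 1: K = P̄·Hᵀ·S⁻¹ = [-775816386/10510603127 -2715065414/10510603127; 2059517387/10510603127 -2099925102/10510603127; -1284418457/10510603127 1314637042/10510603127]
step 1: x' = x̄ + K·y = [1731983000/10510603127, -4515257007/10510603127, 5991770679/10510603127]
step 1: P' = (I − K·H)·P̄ = [76474736958/10510603127 1318712694/10510603127 -75078384238/10510603127; 1318712694/10510603127 2083762016/10510603127 -1302549608/10510603127; -75078384238/10510603127 -1302549608/10510603127 75066296804/10510603127]
step 2: x̄ = F·x = [-17550089372/10510603127, 18741720021/10510603127, 7468284351/10510603127]
step 2: P̄ = F·P·Fᵀ + Q = [1257117561686/10510603127 889000857432/10510603127 -596378873964/10510603127; 889000857432/10510603127 735842677909/10510603127 -434439552619/10510603127; -596378873964/10510603127 -434439552619/10510603127 328670560181/10510603127]
step 2: y = z − H·x̄ = [-99260664486/10510603127, 36490348127/10510603127]
step 2: S = H·P̄·Hᵀ + R = [1046929625585/10510603127 485901212436/10510603127; 485901212436/10510603127 18373492762647/10510603127]
step 2: K = P̄·Hᵀ·S⁻¹ = [-47351227475202/602555142994379 -151217986517558/602555142994379; 117964049321369/602555142994379 -120236855845434/602555142994379; -70774788916979/602555142994379 70952104573394/602555142994379]
step 2: x' = x̄ + K·y = [-1083932019991966/602555142994379, -457038935191059/602555142994379, 1342860399872243/602555142994379]
step 2: P' = (I − K·H)·P̄ = [4259258066060222/602555142994379 71790300920454/602555142994379 -4179830380463118/602555142994379; 71790300920454/602555142994379 119327733235808/602555142994379 -70881178310828/602555142994379; -4179830380463118/602555142994379 -70881178310828/602555142994379 4179759454200552/602555142994379]

step 0: x' = [-72620/11947, 35363/95576, 71927/11947], P' = [169826/11947 240/11947 -168642/11947; 240/11947 19049/95576 -241/11947; -168642/11947 -241/11947 169046/11947]
step 1: x' = [1731983000/10510603127, -4515257007/10510603127, 5991770679/10510603127], P' = [76474736958/10510603127 1318712694/10510603127 -75078384238/10510603127; 1318712694/10510603127 2083762016/10510603127 -1302549608/10510603127; -75078384238/10510603127 -1302549608/10510603127 75066296804/10510603127]
step 2: x' = [-1083932019991966/602555142994379, -457038935191059/602555142994379, 1342860399872243/602555142994379], P' = [4259258066060222/602555142994379 71790300920454/602555142994379 -4179830380463118/602555142994379; 71790300920454/602555142994379 119327733235808/602555142994379 -70881178310828/602555142994379; -4179830380463118/602555142994379 -70881178310828/602555142994379 4179759454200552/602555142994379]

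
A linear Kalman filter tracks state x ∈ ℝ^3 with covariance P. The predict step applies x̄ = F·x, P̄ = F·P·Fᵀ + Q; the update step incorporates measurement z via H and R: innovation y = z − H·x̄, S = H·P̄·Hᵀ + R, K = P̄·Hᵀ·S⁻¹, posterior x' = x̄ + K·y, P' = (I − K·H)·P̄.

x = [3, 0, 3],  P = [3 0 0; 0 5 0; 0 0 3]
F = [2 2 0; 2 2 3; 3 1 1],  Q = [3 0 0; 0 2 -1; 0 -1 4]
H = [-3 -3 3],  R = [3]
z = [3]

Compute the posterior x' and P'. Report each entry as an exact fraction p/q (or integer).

x̄ = F·x = [6, 15, 12]
P̄ = F·P·Fᵀ + Q = [35 32 28; 32 61 36; 28 36 39]
y = z − H·x̄ = [30]
S = H·P̄·Hᵀ + R = [642]
K = P̄·Hᵀ·S⁻¹ = [-39/214; -57/214; -25/214]
x' = x̄ + K·y = [57/107, 750/107, 909/107]
P' = (I − K·H)·P̄ = [2927/214 179/214 3067/214; 179/214 3307/214 3429/214; 3067/214 3429/214 6471/214]

x' = [57/107, 750/107, 909/107]
P' = [2927/214 179/214 3067/214; 179/214 3307/214 3429/214; 3067/214 3429/214 6471/214]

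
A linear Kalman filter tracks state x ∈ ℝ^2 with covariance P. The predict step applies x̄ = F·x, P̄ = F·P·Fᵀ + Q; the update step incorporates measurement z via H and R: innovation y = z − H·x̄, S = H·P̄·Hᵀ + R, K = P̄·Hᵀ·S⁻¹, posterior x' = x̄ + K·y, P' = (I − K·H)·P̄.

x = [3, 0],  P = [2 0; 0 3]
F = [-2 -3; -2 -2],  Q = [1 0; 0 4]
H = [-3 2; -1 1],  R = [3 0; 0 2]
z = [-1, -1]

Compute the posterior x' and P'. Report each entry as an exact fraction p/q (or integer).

x' = [-425/217, -23/7]
P' = [1142/217 48/7; 48/7 66/7]

x̄ = F·x = [-6, -6]
P̄ = F·P·Fᵀ + Q = [36 26; 26 24]
y = z − H·x̄ = [-7, -1]
S = H·P̄·Hᵀ + R = [111 26; 26 10]
K = P̄·Hᵀ·S⁻¹ = [-150/217 173/217; -4/7 9/7]
x' = x̄ + K·y = [-425/217, -23/7]
P' = (I − K·H)·P̄ = [1142/217 48/7; 48/7 66/7]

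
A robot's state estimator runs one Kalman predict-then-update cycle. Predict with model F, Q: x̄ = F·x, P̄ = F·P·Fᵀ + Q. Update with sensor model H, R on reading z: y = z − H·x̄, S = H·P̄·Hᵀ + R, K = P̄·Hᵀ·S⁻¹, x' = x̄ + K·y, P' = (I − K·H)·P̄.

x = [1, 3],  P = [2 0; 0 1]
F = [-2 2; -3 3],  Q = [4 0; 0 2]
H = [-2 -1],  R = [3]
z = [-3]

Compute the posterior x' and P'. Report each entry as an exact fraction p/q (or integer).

x̄ = F·x = [4, 6]
P̄ = F·P·Fᵀ + Q = [16 18; 18 29]
y = z − H·x̄ = [11]
S = H·P̄·Hᵀ + R = [168]
K = P̄·Hᵀ·S⁻¹ = [-25/84; -65/168]
x' = x̄ + K·y = [61/84, 293/168]
P' = (I − K·H)·P̄ = [47/42 -113/84; -113/84 647/168]

x' = [61/84, 293/168]
P' = [47/42 -113/84; -113/84 647/168]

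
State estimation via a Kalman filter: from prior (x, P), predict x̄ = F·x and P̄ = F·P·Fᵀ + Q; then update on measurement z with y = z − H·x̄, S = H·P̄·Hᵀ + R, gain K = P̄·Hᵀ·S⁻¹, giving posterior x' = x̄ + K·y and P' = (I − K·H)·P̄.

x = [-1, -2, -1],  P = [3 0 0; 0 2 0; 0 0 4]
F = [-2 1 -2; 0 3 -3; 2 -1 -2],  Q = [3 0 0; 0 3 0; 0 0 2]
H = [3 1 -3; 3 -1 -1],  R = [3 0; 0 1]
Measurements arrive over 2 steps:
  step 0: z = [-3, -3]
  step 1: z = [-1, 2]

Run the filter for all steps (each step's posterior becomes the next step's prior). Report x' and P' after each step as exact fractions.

step 0: x' = [14728/12069, 12541/4023, 40498/12069], P' = [126253/12069 63316/4023 187870/12069; 63316/4023 32725/1341 94234/4023; 187870/12069 94234/4023 282544/12069]
step 1: x' = [-288462553/248433465, -39862127/11830165, -170173628/82811155], P' = [531190088/248433465 34504077/11830165 255159853/82811155; 34504077/11830165 55313808/11830165 49608501/11830165; 255159853/82811155 49608501/11830165 387385869/82811155]

step 0: x̄ = F·x = [2, -3, 2]
step 0: P̄ = F·P·Fᵀ + Q = [33 30 2; 30 57 18; 2 18 32]
step 0: y = z − H·x̄ = [0, -10]
step 0: S = H·P̄·Hᵀ + R = [681 348; 348 231]
step 0: K = P̄·Hᵀ·S⁻¹ = [1699/12069 941/12069; 1807/4023 -2461/4023; -440/12069 -1636/12069]
step 0: x' = x̄ + K·y = [14728/12069, 12541/4023, 40498/12069]
step 0: P' = (I − K·H)·P̄ = [126253/12069 63316/4023 187870/12069; 63316/4023 32725/1341 94234/4023; 187870/12069 94234/4023 282544/12069]
step 1: x̄ = F·x = [-72829/12069, -2875/4023, -9907/1341]
step 1: P̄ = F·P·Fᵀ + Q = [1578280/12069 7351/4023 121159/1341; 7351/4023 15688/1341 -887/447; 121159/1341 -887/447 10147/149]
step 1: y = z − H·x̄ = [-17482/4023, 16093/1341]
step 1: S = H·P̄·Hᵀ + R = [269704/1341 125777/447; 125777/447 104406/149]
step 1: K = P̄·Hᵀ·S⁻¹ = [7239068/248433465 34501696/82811155; 3333512/11830165 -1410078/11830165; -16472847/82811155 30834183/82811155]
step 1: x' = x̄ + K·y = [-288462553/248433465, -39862127/11830165, -170173628/82811155]
step 1: P' = (I − K·H)·P̄ = [531190088/248433465 34504077/11830165 255159853/82811155; 34504077/11830165 55313808/11830165 49608501/11830165; 255159853/82811155 49608501/11830165 387385869/82811155]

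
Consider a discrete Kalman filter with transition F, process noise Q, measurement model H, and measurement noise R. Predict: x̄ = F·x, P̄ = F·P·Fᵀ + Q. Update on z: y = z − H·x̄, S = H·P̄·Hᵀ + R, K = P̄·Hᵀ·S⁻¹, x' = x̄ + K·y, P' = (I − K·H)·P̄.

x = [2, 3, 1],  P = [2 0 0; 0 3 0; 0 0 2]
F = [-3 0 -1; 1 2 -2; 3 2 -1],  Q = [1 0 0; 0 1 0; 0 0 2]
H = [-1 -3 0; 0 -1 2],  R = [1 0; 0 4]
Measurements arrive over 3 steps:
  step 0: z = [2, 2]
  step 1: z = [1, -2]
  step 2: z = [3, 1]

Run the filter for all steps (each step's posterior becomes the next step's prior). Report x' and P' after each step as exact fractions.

step 0: x̄ = F·x = [-7, 6, 11]
step 0: P̄ = F·P·Fᵀ + Q = [21 -2 -16; -2 23 22; -16 22 34]
step 0: y = z − H·x̄ = [13, -14]
step 0: S = H·P̄·Hᵀ + R = [217 -33; -33 75]
step 0: K = P̄·Hᵀ·S⁻¹ = [-705/5062 -2335/5062; -722/2531 391/2531; -372/2531 4166/7593]
step 0: x' = x̄ + K·y = [-11909/5062, 326/2531, 10691/7593]
step 0: P' = (I − K·H)·P̄ = [25677/5062 -4162/2531 -4416/2531; -4162/2531 1628/2531 1596/2531; -4416/2531 1596/2531 10726/7593]
step 1: x̄ = F·x = [85799/15186, -74579/15186, -124651/15186]
step 1: P̄ = F·P·Fᵀ + Q = [570941/15186 -189989/15186 -541147/15186; -189989/15186 146585/15186 241309/15186; -541147/15186 241309/15186 605183/15186]
step 1: y = z − H·x̄ = [-61376/7593, 48117/5062]
step 1: S = H·P̄·Hᵀ + R = [382729/7593 -19299/2531; -19299/2531 554275/5062]
step 1: K = P̄·Hᵀ·S⁻¹ = [-6910520/82932599 -44984511/82932599; -24786418/82932599 15033435/82932599; -12624797/82932599 47452101/82932599]
step 1: x' = x̄ + K·y = [96816480/82932599, -64029800/82932599, -127627689/82932599]
step 1: P' = (I − K·H)·P̄ = [474317534/82932599 -155802338/82932599 -167870191/82932599; -155802338/82932599 60196252/82932599 60164996/82932599; -167870191/82932599 60164996/82932599 124986700/82932599]
step 2: x̄ = F·x = [-162821751/82932599, 224012258/82932599, 290017529/82932599]
step 2: P̄ = F·P·Fᵀ + Q = [3469555959/82932599 -1197846121/82932599 -3329387070/82932599; -1197846121/82932599 864933385/82932599 1481393667/82932599; -3329387070/82932599 1481393667/82932599 3697427818/82932599]
step 2: y = z − H·x̄ = [758012820/82932599, -273090201/82932599]
step 2: S = H·P̄·Hᵀ + R = [4149812297/82932599 -832633828/82932599; -832633828/82932599 10060800385/82932599]
step 2: K = P̄·Hᵀ·S⁻¹ = [-39786419608/495066530639 -272011182269/495066530639; -148406436882/495066530639 90947938699/495066530639; -75868486097/495066530639 284707610075/495066530639]
step 2: x' = x̄ + K·y = [-439906954620/495066530639, -318692546923/495066530639, 100296245984/495066530639]
step 2: P' = (I − K·H)·P̄ = [2859675972478/495066530639 -939963184290/495066530639 -1014003956683/495066530639; -939963184290/495066530639 362789873724/495066530639 363290814260/495066530639; -1014003956683/495066530639 363290814260/495066530639 751060627280/495066530639]

step 0: x' = [-11909/5062, 326/2531, 10691/7593], P' = [25677/5062 -4162/2531 -4416/2531; -4162/2531 1628/2531 1596/2531; -4416/2531 1596/2531 10726/7593]
step 1: x' = [96816480/82932599, -64029800/82932599, -127627689/82932599], P' = [474317534/82932599 -155802338/82932599 -167870191/82932599; -155802338/82932599 60196252/82932599 60164996/82932599; -167870191/82932599 60164996/82932599 124986700/82932599]
step 2: x' = [-439906954620/495066530639, -318692546923/495066530639, 100296245984/495066530639], P' = [2859675972478/495066530639 -939963184290/495066530639 -1014003956683/495066530639; -939963184290/495066530639 362789873724/495066530639 363290814260/495066530639; -1014003956683/495066530639 363290814260/495066530639 751060627280/495066530639]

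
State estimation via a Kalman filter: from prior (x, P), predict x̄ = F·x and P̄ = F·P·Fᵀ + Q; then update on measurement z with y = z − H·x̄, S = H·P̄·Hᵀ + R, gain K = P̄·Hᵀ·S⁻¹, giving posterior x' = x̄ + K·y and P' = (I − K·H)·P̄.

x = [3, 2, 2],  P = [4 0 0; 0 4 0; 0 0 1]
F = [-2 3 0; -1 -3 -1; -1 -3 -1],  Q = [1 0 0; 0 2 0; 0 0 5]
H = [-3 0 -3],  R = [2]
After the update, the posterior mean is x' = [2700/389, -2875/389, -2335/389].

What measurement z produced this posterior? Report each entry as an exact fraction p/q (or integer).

x̄ = F·x = [0, -11, -11]
P̄ = F·P·Fᵀ + Q = [53 -28 -28; -28 43 41; -28 41 46]
S = H·P̄·Hᵀ + R = [389]
K = P̄·Hᵀ·S⁻¹ = [-75/389; -39/389; -54/389]
x' − x̄ = [2700/389, 1404/389, 1944/389] = K·y
y = (KᵀK)⁻¹·Kᵀ·(x' − x̄) = [-36]
z = y + H·x̄ = [-36] + [33] = [-3]

z = [-3]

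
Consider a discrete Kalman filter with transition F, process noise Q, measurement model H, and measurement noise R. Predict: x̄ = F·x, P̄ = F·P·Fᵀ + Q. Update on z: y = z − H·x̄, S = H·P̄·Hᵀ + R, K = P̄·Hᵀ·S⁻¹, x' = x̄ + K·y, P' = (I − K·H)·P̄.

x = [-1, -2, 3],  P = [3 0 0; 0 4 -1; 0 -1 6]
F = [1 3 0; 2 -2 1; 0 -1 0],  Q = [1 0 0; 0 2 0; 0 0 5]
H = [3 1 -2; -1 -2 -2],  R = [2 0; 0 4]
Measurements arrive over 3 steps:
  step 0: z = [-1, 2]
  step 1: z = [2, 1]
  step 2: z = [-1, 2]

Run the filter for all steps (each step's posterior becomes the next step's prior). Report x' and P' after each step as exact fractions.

step 0: x̄ = F·x = [-7, 5, 2]
step 0: P̄ = F·P·Fᵀ + Q = [40 -21 -12; -21 40 9; -12 9 9]
step 0: y = z − H·x̄ = [19, 9]
step 0: S = H·P̄·Hᵀ + R = [420 49; 49 180]
step 0: K = P̄·Hᵀ·S⁻¹ = [20866/73199 699/10457; -3607/73199 -4333/10457; -6924/73199 -1125/10457]
step 0: x' = x̄ + K·y = [-71902/73199, 24483/73199, -56033/73199]
step 0: P' = (I − K·H)·P̄ = [234224/73199 -304912/73199 178014/73199; -304912/73199 444586/73199 -231468/73199; 178014/73199 -231468/73199 158211/73199]
step 1: x̄ = F·x = [221/10457, -248803/73199, -24483/73199]
step 1: P̄ = F·P·Fᵀ + Q = [354175/10457 -562158/10457 -146978/10457; -562158/10457 7097073/73199 1730464/73199; -146978/10457 1730464/73199 810581/73199]
step 1: y = z − H·x̄ = [341594/73199, -471826/73199]
step 1: S = H·P̄·Hᵀ + R = [14612480/73199 16732557/73199; 16732557/73199 28390541/73199]
step 1: K = P̄·Hᵀ·S⁻¹ = [453877402/1842617369 215935857/1842617369; -32201183/1842617369 -871481921/1842617369; -228202632/1842617369 -128569732/1842617369]
step 1: x' = x̄ + K·y = [765149451/1842617369, -795921137/1842617369, -852510397/1842617369]
step 1: P' = (I − K·H)·P̄ = [5958405800/1842617369 -7929870608/1842617369 4518795994/1842617369; -7929870608/1842617369 11713669250/1842617369 -6005770104/1842617369; 4518795994/1842617369 -6005770104/1842617369 4003511571/1842617369]
step 2: x̄ = F·x = [-95447880/108389257, 2269630779/1842617369, 795921137/1842617369]
step 2: P̄ = F·P·Fᵀ + Q = [3861460163/108389257 -6093129450/108389257 -1600655126/108389257; -6093129450/108389257 183914275765/1842617369 45292849820/1842617369; -1600655126/108389257 45292849820/1842617369 20926756095/1842617369]
step 2: y = z − H·x̄ = [2347436006/1842617369, 8193724610/1842617369]
step 2: S = H·P̄·Hᵀ + R = [385972982346/1842617369 443456657295/1842617369; 443456657295/1842617369 731544867079/1842617369]
step 2: K = P̄·Hᵀ·S⁻¹ = [11511000857962/46511418273261 1826726203719/15503806091087; -307722391325/15503806091087 -7333480830435/15503806091087; -5719246569596/46511418273261 -1074469995404/15503806091087]
step 2: x' = x̄ + K·y = [-1924254279122/46511418273261, -13905744032183/15503806091087, -1529280136331/46511418273261]
step 2: P' = (I − K·H)·P̄ = [151092209782904/46511418273261 -67029727984480/15503806091087 114582721839674/46511418273261; -67029727984480/15503806091087 98945796825670/15503806091087 -50763971172560/15503806091087; 114582721839674/46511418273261 -50763971172560/15503806091087 101447372570267/46511418273261]

step 0: x' = [-71902/73199, 24483/73199, -56033/73199], P' = [234224/73199 -304912/73199 178014/73199; -304912/73199 444586/73199 -231468/73199; 178014/73199 -231468/73199 158211/73199]
step 1: x' = [765149451/1842617369, -795921137/1842617369, -852510397/1842617369], P' = [5958405800/1842617369 -7929870608/1842617369 4518795994/1842617369; -7929870608/1842617369 11713669250/1842617369 -6005770104/1842617369; 4518795994/1842617369 -6005770104/1842617369 4003511571/1842617369]
step 2: x' = [-1924254279122/46511418273261, -13905744032183/15503806091087, -1529280136331/46511418273261], P' = [151092209782904/46511418273261 -67029727984480/15503806091087 114582721839674/46511418273261; -67029727984480/15503806091087 98945796825670/15503806091087 -50763971172560/15503806091087; 114582721839674/46511418273261 -50763971172560/15503806091087 101447372570267/46511418273261]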